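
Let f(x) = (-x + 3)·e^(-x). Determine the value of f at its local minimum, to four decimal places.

-0.0183

Differentiating with the product rule gives f'(x) = (x - 4)·e^(-x). Since e^(-x) > 0, the only critical point is x = 4.
f''(4) has the same sign as 1 > 0, so this is a local minimum.
f(4) = (-1)·e^(-4) ≈ -0.0183.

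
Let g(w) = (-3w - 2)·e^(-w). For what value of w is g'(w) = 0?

1/3

By the product rule, g'(w) = (3w - 1)·e^(-w). Since e^(-w) > 0, the only critical point is w = 1/3.
g''(1/3) has the same sign as 3 > 0, so this is a local minimum.
g(1/3) = (-3)·e^(-1/3) ≈ -2.1496.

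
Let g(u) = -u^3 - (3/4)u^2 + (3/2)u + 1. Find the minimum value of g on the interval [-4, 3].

The derivative is -3u^2 - (3/2)u + 3/2, which vanishes at u = -1 and u = 1/2.
Compare values at every candidate in [-4, 3]: g(-4) = 47, g(-1) = -1/4, g(1/2) = 23/16, g(3) = -113/4.
The minimum over the interval is -113/4, attained at u = 3.

-113/4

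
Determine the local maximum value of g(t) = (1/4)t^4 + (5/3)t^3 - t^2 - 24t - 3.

Critical points: g'(t) = t^3 + 5t^2 - 2t - 24 vanishes at t = -4, -3, 2.
Since g''(t) = 3t^2 + 10t - 2, we get g''(-4) = 6 > 0 ⇒ local minimum; g''(-3) = -5 < 0 ⇒ local maximum; g''(2) = 30 > 0 ⇒ local minimum.
The local maximum is g(-3) = 141/4.

141/4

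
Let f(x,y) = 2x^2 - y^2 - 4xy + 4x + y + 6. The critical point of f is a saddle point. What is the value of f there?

73/12

∂f/∂x = 4x - 4y + 4 = 0 and ∂f/∂y = -4x - 2y + 1 = 0, so (x, y) = (-1/6, 5/6).
The Hessian has f_{xx} = 4, f_{yy} = -2, f_{xy} = -4, giving D = -24 < 0, so the point is a saddle point.
f(-1/6, 5/6) = 73/12.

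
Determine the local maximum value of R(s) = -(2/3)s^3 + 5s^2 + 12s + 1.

109

Critical points: R'(s) = -2s^2 + 10s + 12 vanishes at s = -1, 6.
Since R''(s) = -4s + 10, we get R''(-1) = 14 > 0 ⇒ local minimum; R''(6) = -14 < 0 ⇒ local maximum.
Thus R has its local maximum at s = 6, with value 109.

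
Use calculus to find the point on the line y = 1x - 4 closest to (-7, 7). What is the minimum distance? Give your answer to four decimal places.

12.7279

Minimize D(x)^2 = (x + 7)^2 + (x - 11)^2.
d/dx[D^2] = 2(x + 7) + 2·1·(x - 11) = 0 ⇒ x = 2.
Then y = -2 and the distance is √(162) ≈ 12.7279.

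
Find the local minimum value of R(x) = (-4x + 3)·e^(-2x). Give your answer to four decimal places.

By the product rule, R'(x) = (8x - 10)·e^(-2x). Since e^(-2x) > 0, the only critical point is x = 5/4.
R''(5/4) has the same sign as 8 > 0, so this is a local minimum.
R(5/4) = (-2)·e^(-5/2) ≈ -0.1642.

-0.1642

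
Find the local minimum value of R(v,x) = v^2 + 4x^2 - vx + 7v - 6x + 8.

-14/3

∂R/∂v = 2v - x + 7 = 0 and ∂R/∂x = -v + 8x - 6 = 0, so (v, x) = (-10/3, 1/3).
The Hessian has R_{vv} = 2, R_{xx} = 8, R_{vx} = -1, giving D = 15 > 0 with R_{vv} > 0, so the point is a local minimum.
R(-10/3, 1/3) = -14/3.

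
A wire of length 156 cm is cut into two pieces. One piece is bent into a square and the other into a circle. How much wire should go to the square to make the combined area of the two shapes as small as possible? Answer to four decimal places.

Let x be the length used for the square. Square side x/4; circle radius (156−x)/(2π).
A(x) = (x/4)² + π·((156−x)/(2π))² = x²/16 + (156−x)²/(4π) for 0 ≤ x ≤ 156. A'(x) = x/8 − (156−x)/(2π) = 0 gives x = 4·156/(π+4) ≈ 87.3755.
A'' = 1/8 + 1/(2π) > 0, so this gives the minimum combined area; x ≈ 87.3755 cm to the square.

87.3755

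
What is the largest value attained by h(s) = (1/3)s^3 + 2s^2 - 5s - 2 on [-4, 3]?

The derivative is s^2 + 4s - 5, whose only zero in [-4, 3] is s = 1.
Candidates: h(-4) = 86/3, h(1) = -14/3, h(3) = 10.
Hence the absolute maximum is 86/3 at s = -4.

86/3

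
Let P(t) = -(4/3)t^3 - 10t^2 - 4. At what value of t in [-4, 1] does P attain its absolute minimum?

The derivative is -4t^2 - 20t, whose only zero in [-4, 1] is t = 0.
Candidates: P(-4) = -236/3, P(0) = -4, P(1) = -46/3.
Hence the absolute minimum is -236/3 at t = -4.

-4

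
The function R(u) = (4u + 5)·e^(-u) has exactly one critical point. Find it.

Differentiating with the product rule gives R'(u) = (-4u - 1)·e^(-u). Since e^(-u) > 0, the only critical point is u = -1/4.
R''(-1/4) has the same sign as -4 < 0, so this is a local maximum.
R(-1/4) = (4)·e^(1/4) ≈ 5.1361.

-1/4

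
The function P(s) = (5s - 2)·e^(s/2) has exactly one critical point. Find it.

-8/5

Differentiating with the product rule gives P'(s) = ((5/2)s + 4)·e^(s/2). Since e^(s/2) > 0, the only critical point is s = -8/5.
P''(-8/5) has the same sign as 5/2 > 0, so this is a local minimum.
P(-8/5) = (-10)·e^(-4/5) ≈ -4.4933.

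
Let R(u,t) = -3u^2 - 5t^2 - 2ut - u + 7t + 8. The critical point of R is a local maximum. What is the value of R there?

307/28

∂R/∂u = -6u - 2t - 1 = 0 and ∂R/∂t = -2u - 10t + 7 = 0, so (u, t) = (-3/7, 11/14).
The Hessian has R_{uu} = -6, R_{tt} = -10, R_{ut} = -2, giving D = 56 > 0 with R_{uu} < 0, so the point is a local maximum.
R(-3/7, 11/14) = 307/28.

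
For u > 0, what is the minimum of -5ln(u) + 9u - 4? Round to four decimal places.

R'(u) = -5/u + 9 = 0 gives u = 5/9.
R''(u) = 5/u², which is positive for u > 0, so this is a local minimum.
R(5/9) = -5·ln(5/9) + 5 - 4 ≈ 3.9389.

3.9389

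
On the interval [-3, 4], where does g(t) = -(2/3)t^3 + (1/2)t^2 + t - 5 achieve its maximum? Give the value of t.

-3

g'(t) = -2t^2 + t + 1, which vanishes at t = -1/2 and t = 1.
Compare values at every candidate in [-3, 4]: g(-3) = 29/2; g(-1/2) = -127/24; g(1) = -25/6; g(4) = -107/3.
So the maximum is g(-3) = 29/2.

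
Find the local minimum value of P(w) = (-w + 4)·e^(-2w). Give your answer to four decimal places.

-0.0001

Differentiating with the product rule gives P'(w) = (2w - 9)·e^(-2w). Since e^(-2w) > 0, the only critical point is w = 9/2.
P''(9/2) has the same sign as 2 > 0, so this is a local minimum.
P(9/2) = (-1/2)·e^(-9) ≈ -0.0001.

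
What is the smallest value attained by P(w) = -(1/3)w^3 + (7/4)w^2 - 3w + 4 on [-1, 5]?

P'(w) = -w^2 + (7/2)w - 3, which vanishes at w = 3/2 and w = 2.
Candidates: P(-1) = 109/12,  P(3/2) = 37/16,  P(2) = 7/3,  P(5) = -107/12.
Hence the absolute minimum is -107/12 at w = 5.

-107/12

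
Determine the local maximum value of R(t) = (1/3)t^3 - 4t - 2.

R'(t) = t^2 - 4 = 0 at t = -2, 2.
Second-derivative test with R''(t) = 2t: R''(-2) = -4 < 0 ⇒ local maximum; R''(2) = 4 > 0 ⇒ local minimum.
So the local maximum value is R(-2) = 10/3.

10/3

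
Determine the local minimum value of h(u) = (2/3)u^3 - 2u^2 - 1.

-11/3

Critical points: h'(u) = 2u^2 - 4u vanishes at u = 0, 2.
h''(u) = 4u - 4. h''(0) = -4 < 0 ⇒ local maximum; h''(2) = 4 > 0 ⇒ local minimum.
Thus h has its local minimum at u = 2, with value -11/3.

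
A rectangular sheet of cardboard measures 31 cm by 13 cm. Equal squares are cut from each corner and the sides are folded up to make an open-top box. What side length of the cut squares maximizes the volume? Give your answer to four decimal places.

With cut size x, the volume is V(x) = x(31 − 2x)(13 − 2x) for 0 < x < 6.5.
V'(x) = 12x^2 − 176x + 403. Setting V'(x) = 0 gives x ≈ 2.8395 (the root in (0, 6.5)).
V''(x) = 24x − 176 is negative there, so this is the maximum; V ≈ 526.3724.

2.8395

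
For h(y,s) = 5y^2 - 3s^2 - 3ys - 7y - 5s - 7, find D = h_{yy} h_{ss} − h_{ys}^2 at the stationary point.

∂h/∂y = 10y - 3s - 7 = 0 and ∂h/∂s = -3y - 6s - 5 = 0, so (y, s) = (9/23, -71/69).
The Hessian has h_{yy} = 10, h_{ss} = -6, h_{ys} = -3, giving D = -69 < 0, so the point is a saddle point.
D = (10)·(-6) − (-3)^2 = -69.

-69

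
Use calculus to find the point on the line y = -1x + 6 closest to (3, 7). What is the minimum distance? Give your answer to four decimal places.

2.8284

Minimize D(x)^2 = (x - 3)^2 + (-x - 1)^2.
d/dx[D^2] = 2(x - 3) + 2·(-1)·(-x - 1) = 0 ⇒ x = 1.
Then y = 5 and the distance is √(8) ≈ 2.8284.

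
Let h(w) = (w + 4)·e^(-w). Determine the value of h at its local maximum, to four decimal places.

20.0855

h'(w) = 1·e^(-w) + (w + 4)·(-1)·e^(-w) = (-w - 3)·e^(-w). Since e^(-w) > 0, the only critical point is w = -3.
h''(-3) has the same sign as -1 < 0, so this is a local maximum.
h(-3) = (1)·e^(3) ≈ 20.0855.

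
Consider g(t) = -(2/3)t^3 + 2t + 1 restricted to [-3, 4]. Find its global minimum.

Differentiating, g'(t) = -2t^2 + 2; which vanishes at t = -1 and t = 1.
Compare values at every candidate in [-3, 4]: g(-3) = 13; g(-1) = -1/3; g(1) = 7/3; g(4) = -101/3.
Hence the absolute minimum is -101/3 at t = 4.

-101/3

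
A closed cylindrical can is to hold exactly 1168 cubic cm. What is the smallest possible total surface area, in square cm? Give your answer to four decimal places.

With radius r and height h, πr²h = 1168 so h = 1168/(πr²), and S(r) = 2πr² + 2πrh = 2πr² + 2·1168/r.
S'(r) = 4πr − 2·1168/r² = 0 ⇒ r³ = 1168/(2π), so r ≈ 5.7072 and h = 2r ≈ 11.4143.
S''(r) = 4π + 4·1168/r³ > 0, so this is the minimum; S ≈ 613.9643.

613.9643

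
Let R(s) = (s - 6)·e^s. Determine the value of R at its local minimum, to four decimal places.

-148.4132

By the product rule, R'(s) = (s - 5)·e^s. Since e^s > 0, the only critical point is s = 5.
R''(5) has the same sign as 1 > 0, so this is a local minimum.
R(5) = (-1)·e^(5) ≈ -148.4132.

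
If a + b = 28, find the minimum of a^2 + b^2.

With a + b = 28, a^2 + b^2 = a^2 + (28 − a)^2.
The derivative 2a − 2(28 − a) = 4a − 56 vanishes at a = 14; second derivative 4 > 0, a minimum.
The minimum is 2·(14)^2 = 392.

392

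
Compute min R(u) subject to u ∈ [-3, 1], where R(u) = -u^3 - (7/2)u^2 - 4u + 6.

-5/2

R'(u) = -3u^2 - 7u - 4, which vanishes at u = -4/3 and u = -1.
Candidates: R(-3) = 27/2,  R(-4/3) = 202/27,  R(-1) = 15/2,  R(1) = -5/2.
The minimum over the interval is -5/2, attained at u = 1.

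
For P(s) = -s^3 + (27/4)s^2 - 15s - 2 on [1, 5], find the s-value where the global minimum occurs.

5

The derivative is -3s^2 + (27/2)s - 15, which vanishes at s = 2 and s = 5/2.
Compare values at every candidate in [1, 5]: P(1) = -45/4,  P(2) = -13,  P(5/2) = -207/16,  P(5) = -133/4.
So the minimum is P(5) = -133/4.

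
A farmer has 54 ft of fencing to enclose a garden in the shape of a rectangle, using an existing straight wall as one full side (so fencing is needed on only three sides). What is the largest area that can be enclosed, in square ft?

729/2

Let the sides perpendicular to the wall have length x and the parallel side y, so 2x + y = 54 and the area is A = xy = x(54 − 2x).
A'(x) = 54 − 4x = 0 gives x = 27/2, and A''(x) = −4 < 0 confirms a maximum.
Then y = 54 − 2·27/2 = 27 and A = 729/2.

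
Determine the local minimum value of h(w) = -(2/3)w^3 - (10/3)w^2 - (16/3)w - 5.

Critical points: h'(w) = -2w^2 - (20/3)w - 16/3 vanishes at w = -2, -4/3.
h''(w) = -4w - 20/3. h''(-2) = 4/3 > 0 ⇒ local minimum; h''(-4/3) = -4/3 < 0 ⇒ local maximum.
Thus h has its local minimum at w = -2, with value -7/3.

-7/3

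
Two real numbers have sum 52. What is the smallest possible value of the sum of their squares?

1352

With a + b = 52, a^2 + b^2 = a^2 + (52 − a)^2.
The derivative 2a − 2(52 − a) = 4a − 104 vanishes at a = 26; second derivative 4 > 0, a minimum.
The minimum is 2·(26)^2 = 1352.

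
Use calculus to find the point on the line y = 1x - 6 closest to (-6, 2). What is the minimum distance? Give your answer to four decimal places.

9.8995

Minimize D(x)^2 = (x + 6)^2 + (x - 8)^2.
d/dx[D^2] = 2(x + 6) + 2·1·(x - 8) = 0 ⇒ x = 1.
Then y = -5 and the distance is √(98) ≈ 9.8995.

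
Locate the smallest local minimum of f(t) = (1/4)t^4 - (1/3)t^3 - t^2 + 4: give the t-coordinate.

f'(t) = t^3 - t^2 - 2t. Setting f'(t) = 0 gives t ∈ {-1, 0, 2}.
f''(t) = 3t^2 - 2t - 2. f''(-1) = 3 > 0 ⇒ local minimum; f''(0) = -2 < 0 ⇒ local maximum; f''(2) = 6 > 0 ⇒ local minimum.
The smallest local minimum is f(2) = 4/3.

2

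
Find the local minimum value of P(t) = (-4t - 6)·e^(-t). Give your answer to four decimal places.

By the product rule, P'(t) = (4t + 2)·e^(-t). Since e^(-t) > 0, the only critical point is t = -1/2.
P''(-1/2) has the same sign as 4 > 0, so this is a local minimum.
P(-1/2) = (-4)·e^(1/2) ≈ -6.5949.

-6.5949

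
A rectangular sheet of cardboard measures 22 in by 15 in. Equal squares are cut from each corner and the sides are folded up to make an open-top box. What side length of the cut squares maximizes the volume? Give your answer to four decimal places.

2.9220

With cut size x, the volume is V(x) = x(22 − 2x)(15 − 2x) for 0 < x < 7.5.
V'(x) = 12x^2 − 148x + 330. Setting V'(x) = 0 gives x ≈ 2.9220 (the root in (0, 7.5)).
V''(x) = 24x − 148 is negative there, so this is the maximum; V ≈ 432.2349.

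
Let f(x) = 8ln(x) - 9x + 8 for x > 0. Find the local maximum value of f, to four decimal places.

f'(x) = 8/x − 9 = 0 gives x = 8/9.
f''(x) = -8/x², which is negative for x > 0, so this is a local maximum.
f(8/9) = 8·ln(8/9) - 8 + 8 ≈ -0.9423.

-0.9423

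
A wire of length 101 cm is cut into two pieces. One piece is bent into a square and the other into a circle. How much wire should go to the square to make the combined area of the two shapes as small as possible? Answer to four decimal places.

56.5700

Let x be the length used for the square. Square side x/4; circle radius (101−x)/(2π).
A(x) = (x/4)² + π·((101−x)/(2π))² = x²/16 + (101−x)²/(4π) for 0 ≤ x ≤ 101. A'(x) = x/8 − (101−x)/(2π) = 0 gives x = 4·101/(π+4) ≈ 56.5700.
A'' = 1/8 + 1/(2π) > 0, so this gives the minimum combined area; x ≈ 56.5700 cm to the square.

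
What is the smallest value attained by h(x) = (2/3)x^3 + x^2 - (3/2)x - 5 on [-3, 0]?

Differentiating, h'(x) = 2x^2 + 2x - 3/2; whose only zero in [-3, 0] is x = -3/2.
Compare values at every candidate in [-3, 0]: h(-3) = -19/2; h(-3/2) = -11/4; h(0) = -5.
The minimum over the interval is -19/2, attained at x = -3.

-19/2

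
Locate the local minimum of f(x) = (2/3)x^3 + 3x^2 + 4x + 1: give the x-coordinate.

-1

f'(x) = 2x^2 + 6x + 4. Setting f'(x) = 0 gives x ∈ {-2, -1}.
Second-derivative test with f''(x) = 4x + 6: f''(-2) = -2 < 0 ⇒ local maximum; f''(-1) = 2 > 0 ⇒ local minimum.
Thus f has its local minimum at x = -1, with value -2/3.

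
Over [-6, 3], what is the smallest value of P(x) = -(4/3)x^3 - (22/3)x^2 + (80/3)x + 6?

P'(x) = -4x^2 - (44/3)x + 80/3, which vanishes at x = -5 and x = 4/3.
Compare values at every candidate in [-6, 3]: P(-6) = -130,  P(-5) = -144,  P(4/3) = 2054/81,  P(3) = -16.
The minimum over the interval is -144, attained at x = -5.

-144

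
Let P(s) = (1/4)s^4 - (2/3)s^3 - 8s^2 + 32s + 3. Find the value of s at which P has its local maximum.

2

P'(s) = s^3 - 2s^2 - 16s + 32. Setting P'(s) = 0 gives s ∈ {-4, 2, 4}.
Second-derivative test with P''(s) = 3s^2 - 4s - 16: P''(-4) = 48 > 0 ⇒ local minimum; P''(2) = -12 < 0 ⇒ local maximum; P''(4) = 16 > 0 ⇒ local minimum.
The local maximum is P(2) = 101/3.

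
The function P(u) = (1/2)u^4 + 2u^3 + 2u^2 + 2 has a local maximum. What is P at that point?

P'(u) = 2u^3 + 6u^2 + 4u. Setting P'(u) = 0 gives u ∈ {-2, -1, 0}.
P''(u) = 6u^2 + 12u + 4. P''(-2) = 4 > 0 ⇒ local minimum; P''(-1) = -2 < 0 ⇒ local maximum; P''(0) = 4 > 0 ⇒ local minimum.
So the local maximum value is P(-1) = 5/2.

5/2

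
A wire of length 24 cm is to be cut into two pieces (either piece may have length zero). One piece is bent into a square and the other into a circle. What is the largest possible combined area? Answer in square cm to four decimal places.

45.8366

Let x be the length used for the square. Square side x/4; circle radius (24−x)/(2π).
A(x) = (x/4)² + π·((24−x)/(2π))² = x²/16 + (24−x)²/(4π) for 0 ≤ x ≤ 24. A'(x) = x/8 − (24−x)/(2π) = 0 gives x = 4·24/(π+4) ≈ 13.4424.
A'' > 0, so the interior critical point is a minimum; the maximum is at an endpoint. A(0) = 45.8366 and A(24) = 36.0000, so the largest area is 45.8366.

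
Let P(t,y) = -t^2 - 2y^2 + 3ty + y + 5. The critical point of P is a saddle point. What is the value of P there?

∂P/∂t = -2t + 3y = 0 and ∂P/∂y = 3t - 4y + 1 = 0, so (t, y) = (-3, -2).
The Hessian has P_{tt} = -2, P_{yy} = -4, P_{ty} = 3, giving D = -1 < 0, so the point is a saddle point.
P(-3, -2) = 4.

4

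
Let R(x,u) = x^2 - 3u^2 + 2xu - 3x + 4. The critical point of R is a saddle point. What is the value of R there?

∂R/∂x = 2x + 2u - 3 = 0 and ∂R/∂u = 2x - 6u = 0, so (x, u) = (9/8, 3/8).
The Hessian has R_{xx} = 2, R_{uu} = -6, R_{xu} = 2, giving D = -16 < 0, so the point is a saddle point.
R(9/8, 3/8) = 37/16.

37/16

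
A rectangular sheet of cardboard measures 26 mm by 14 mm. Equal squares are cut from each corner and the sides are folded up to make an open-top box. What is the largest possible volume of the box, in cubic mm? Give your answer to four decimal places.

480.3607

With cut size x, the volume is V(x) = x(26 − 2x)(14 − 2x) for 0 < x < 7.
V'(x) = 12x^2 − 160x + 364. Setting V'(x) = 0 gives x ≈ 2.9102 (the root in (0, 7)).
V''(x) = 24x − 160 is negative there, so this is the maximum; V ≈ 480.3607.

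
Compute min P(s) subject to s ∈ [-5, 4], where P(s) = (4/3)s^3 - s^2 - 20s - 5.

-290/3

Differentiating, P'(s) = 4s^2 - 2s - 20; which vanishes at s = -2 and s = 5/2.
Evaluating at the critical points and endpoints: P(-5) = -290/3,  P(-2) = 61/3,  P(5/2) = -485/12,  P(4) = -47/3.
Hence the absolute minimum is -290/3 at s = -5.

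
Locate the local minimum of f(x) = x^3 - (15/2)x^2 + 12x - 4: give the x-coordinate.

4

f'(x) = 3x^2 - 15x + 12 = 0 at x = 1, 4.
Second-derivative test with f''(x) = 6x - 15: f''(1) = -9 < 0 ⇒ local maximum; f''(4) = 9 > 0 ⇒ local minimum.
The local minimum is f(4) = -12.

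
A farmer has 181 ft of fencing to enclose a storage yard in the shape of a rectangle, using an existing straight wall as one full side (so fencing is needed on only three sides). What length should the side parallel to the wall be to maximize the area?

Let the sides perpendicular to the wall have length x and the parallel side y, so 2x + y = 181 and the area is A = xy = x(181 − 2x).
A'(x) = 181 − 4x = 0 gives x = 181/4, and A''(x) = −4 < 0 confirms a maximum.
Then y = 181 − 2·181/4 = 181/2 and A = 32761/8.

181/2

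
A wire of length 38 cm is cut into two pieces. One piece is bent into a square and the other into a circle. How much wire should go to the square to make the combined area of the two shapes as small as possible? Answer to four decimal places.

Let x be the length used for the square. Square side x/4; circle radius (38−x)/(2π).
A(x) = (x/4)² + π·((38−x)/(2π))² = x²/16 + (38−x)²/(4π) for 0 ≤ x ≤ 38. A'(x) = x/8 − (38−x)/(2π) = 0 gives x = 4·38/(π+4) ≈ 21.2838.
A'' = 1/8 + 1/(2π) > 0, so this gives the minimum combined area; x ≈ 21.2838 cm to the square.

21.2838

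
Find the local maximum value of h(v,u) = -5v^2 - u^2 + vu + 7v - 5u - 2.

101/19

∂h/∂v = -10v + u + 7 = 0 and ∂h/∂u = v - 2u - 5 = 0, so (v, u) = (9/19, -43/19).
The Hessian has h_{vv} = -10, h_{uu} = -2, h_{vu} = 1, giving D = 19 > 0 with h_{vv} < 0, so the point is a local maximum.
h(9/19, -43/19) = 101/19.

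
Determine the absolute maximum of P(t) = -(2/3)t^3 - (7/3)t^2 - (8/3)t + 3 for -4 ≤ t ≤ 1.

19

Differentiating, P'(t) = -2t^2 - (14/3)t - 8/3; which vanishes at t = -4/3 and t = -1.
Candidates: P(-4) = 19,  P(-4/3) = 323/81,  P(-1) = 4,  P(1) = -8/3.
The maximum over the interval is 19, attained at t = -4.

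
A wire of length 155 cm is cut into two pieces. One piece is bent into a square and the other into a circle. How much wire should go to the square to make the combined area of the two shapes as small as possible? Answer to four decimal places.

Let x be the length used for the square. Square side x/4; circle radius (155−x)/(2π).
A(x) = (x/4)² + π·((155−x)/(2π))² = x²/16 + (155−x)²/(4π) for 0 ≤ x ≤ 155. A'(x) = x/8 − (155−x)/(2π) = 0 gives x = 4·155/(π+4) ≈ 86.8154.
A'' = 1/8 + 1/(2π) > 0, so this gives the minimum combined area; x ≈ 86.8154 cm to the square.

86.8154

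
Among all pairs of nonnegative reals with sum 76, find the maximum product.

1444

With x + y = 76, the product is P(x) = x(76 − x).
P'(x) = 76 − 2x = 0 gives x = 38; P'' = −2 < 0, so this is the maximum.
P = 38·38 = 1444.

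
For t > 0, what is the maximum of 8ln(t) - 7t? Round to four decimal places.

-6.9317

h'(t) = 8/t − 7 = 0 gives t = 8/7.
h''(t) = -8/t², which is negative for t > 0, so this is a local maximum.
h(8/7) = 8·ln(8/7) - 8 ≈ -6.9317.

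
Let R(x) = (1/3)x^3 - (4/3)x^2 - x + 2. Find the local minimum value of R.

R'(x) = x^2 - (8/3)x - 1 = 0 at x = -1/3, 3.
R''(x) = 2x - 8/3. R''(-1/3) = -10/3 < 0 ⇒ local maximum; R''(3) = 10/3 > 0 ⇒ local minimum.
The local minimum is R(3) = -4.

-4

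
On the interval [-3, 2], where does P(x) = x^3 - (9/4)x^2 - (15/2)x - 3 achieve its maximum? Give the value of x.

-1

Differentiating, P'(x) = 3x^2 - (9/2)x - 15/2; whose only zero in [-3, 2] is x = -1.
Candidates: P(-3) = -111/4; P(-1) = 5/4; P(2) = -19.
Hence the absolute maximum is 5/4 at x = -1.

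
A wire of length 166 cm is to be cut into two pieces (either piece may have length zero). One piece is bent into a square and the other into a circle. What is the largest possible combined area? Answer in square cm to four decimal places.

2192.8368

Let x be the length used for the square. Square side x/4; circle radius (166−x)/(2π).
A(x) = (x/4)² + π·((166−x)/(2π))² = x²/16 + (166−x)²/(4π) for 0 ≤ x ≤ 166. A'(x) = x/8 − (166−x)/(2π) = 0 gives x = 4·166/(π+4) ≈ 92.9765.
A'' > 0, so the interior critical point is a minimum; the maximum is at an endpoint. A(0) = 2192.8368 and A(166) = 1722.2500, so the largest area is 2192.8368.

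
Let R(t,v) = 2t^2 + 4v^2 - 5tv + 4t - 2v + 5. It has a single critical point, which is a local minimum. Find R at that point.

∂R/∂t = 4t - 5v + 4 = 0 and ∂R/∂v = -5t + 8v - 2 = 0, so (t, v) = (-22/7, -12/7).
The Hessian has R_{tt} = 4, R_{vv} = 8, R_{tv} = -5, giving D = 7 > 0 with R_{tt} > 0, so the point is a local minimum.
R(-22/7, -12/7) = 3/7.

3/7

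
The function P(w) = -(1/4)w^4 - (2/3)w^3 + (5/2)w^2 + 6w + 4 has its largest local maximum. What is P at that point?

50/3

P'(w) = -w^3 - 2w^2 + 5w + 6. Setting P'(w) = 0 gives w ∈ {-3, -1, 2}.
P''(w) = -3w^2 - 4w + 5. P''(-3) = -10 < 0 ⇒ local maximum; P''(-1) = 6 > 0 ⇒ local minimum; P''(2) = -15 < 0 ⇒ local maximum.
Thus P has its largest local maximum at w = 2, with value 50/3.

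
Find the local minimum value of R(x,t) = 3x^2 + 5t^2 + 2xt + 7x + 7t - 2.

-29/4

∂R/∂x = 6x + 2t + 7 = 0 and ∂R/∂t = 2x + 10t + 7 = 0, so (x, t) = (-1, -1/2).
The Hessian has R_{xx} = 6, R_{tt} = 10, R_{xt} = 2, giving D = 56 > 0 with R_{xx} > 0, so the point is a local minimum.
R(-1, -1/2) = -29/4.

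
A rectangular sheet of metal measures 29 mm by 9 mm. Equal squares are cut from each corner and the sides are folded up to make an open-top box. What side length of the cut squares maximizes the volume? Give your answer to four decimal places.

2.0483

With cut size x, the volume is V(x) = x(29 − 2x)(9 − 2x) for 0 < x < 4.5.
V'(x) = 12x^2 − 152x + 261. Setting V'(x) = 0 gives x ≈ 2.0483 (the root in (0, 4.5)).
V''(x) = 24x − 152 is negative there, so this is the maximum; V ≈ 250.1206.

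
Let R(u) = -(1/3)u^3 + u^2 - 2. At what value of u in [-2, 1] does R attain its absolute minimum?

0

R'(u) = -u^2 + 2u, whose only zero in [-2, 1] is u = 0.
Evaluating at the critical points and endpoints: R(-2) = 14/3,  R(0) = -2,  R(1) = -4/3.
Hence the absolute minimum is -2 at u = 0.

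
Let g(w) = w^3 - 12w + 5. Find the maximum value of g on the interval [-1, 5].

Differentiating, g'(w) = 3w^2 - 12; whose only zero in [-1, 5] is w = 2.
Candidates: g(-1) = 16,  g(2) = -11,  g(5) = 70.
So the maximum is g(5) = 70.

70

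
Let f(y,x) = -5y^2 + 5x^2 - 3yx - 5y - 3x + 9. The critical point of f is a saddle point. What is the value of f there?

1106/109

∂f/∂y = -10y - 3x - 5 = 0 and ∂f/∂x = -3y + 10x - 3 = 0, so (y, x) = (-59/109, 15/109).
The Hessian has f_{yy} = -10, f_{xx} = 10, f_{yx} = -3, giving D = -109 < 0, so the point is a saddle point.
f(-59/109, 15/109) = 1106/109.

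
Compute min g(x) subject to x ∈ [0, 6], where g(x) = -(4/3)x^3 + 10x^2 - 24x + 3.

-69

The derivative is -4x^2 + 20x - 24, which vanishes at x = 2 and x = 3.
Evaluating at the critical points and endpoints: g(0) = 3; g(2) = -47/3; g(3) = -15; g(6) = -69.
The minimum over the interval is -69, attained at x = 6.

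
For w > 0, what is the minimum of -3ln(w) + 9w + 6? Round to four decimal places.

12.2958

P'(w) = -3/w + 9 = 0 gives w = 1/3.
P''(w) = 3/w², which is positive for w > 0, so this is a local minimum.
P(1/3) = -3·ln(1/3) + 3 + 6 ≈ 12.2958.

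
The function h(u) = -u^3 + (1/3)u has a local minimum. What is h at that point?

-2/27

h'(u) = -3u^2 + 1/3 = 0 at u = -1/3, 1/3.
Since h''(u) = -6u, we get h''(-1/3) = 2 > 0 ⇒ local minimum; h''(1/3) = -2 < 0 ⇒ local maximum.
The local minimum is h(-1/3) = -2/27.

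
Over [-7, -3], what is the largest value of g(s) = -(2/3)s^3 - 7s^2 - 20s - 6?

g'(s) = -2s^2 - 14s - 20, whose only zero in [-7, -3] is s = -5.
Evaluating at the critical points and endpoints: g(-7) = 59/3; g(-5) = 7/3; g(-3) = 9.
Hence the absolute maximum is 59/3 at s = -7.

59/3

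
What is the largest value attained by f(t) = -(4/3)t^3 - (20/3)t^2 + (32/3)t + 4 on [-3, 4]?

f'(t) = -4t^2 - (40/3)t + 32/3, whose only zero in [-3, 4] is t = 2/3.
Candidates: f(-3) = -52, f(2/3) = 628/81, f(4) = -436/3.
So the maximum is f(2/3) = 628/81.

628/81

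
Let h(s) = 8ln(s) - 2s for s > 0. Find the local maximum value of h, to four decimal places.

3.0904

h'(s) = 8/s − 2 = 0 gives s = 4.
h''(s) = -8/s², which is negative for s > 0, so this is a local maximum.
h(4) = 8·ln(4) - 8 ≈ 3.0904.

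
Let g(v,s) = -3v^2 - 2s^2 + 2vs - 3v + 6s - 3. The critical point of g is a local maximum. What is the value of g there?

3/2

∂g/∂v = -6v + 2s - 3 = 0 and ∂g/∂s = 2v - 4s + 6 = 0, so (v, s) = (0, 3/2).
The Hessian has g_{vv} = -6, g_{ss} = -4, g_{vs} = 2, giving D = 20 > 0 with g_{vv} < 0, so the point is a local maximum.
g(0, 3/2) = 3/2.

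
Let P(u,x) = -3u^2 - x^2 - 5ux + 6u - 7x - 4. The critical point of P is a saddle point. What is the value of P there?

∂P/∂u = -6u - 5x + 6 = 0 and ∂P/∂x = -5u - 2x - 7 = 0, so (u, x) = (-47/13, 72/13).
The Hessian has P_{uu} = -6, P_{xx} = -2, P_{ux} = -5, giving D = -13 < 0, so the point is a saddle point.
P(-47/13, 72/13) = -445/13.

-445/13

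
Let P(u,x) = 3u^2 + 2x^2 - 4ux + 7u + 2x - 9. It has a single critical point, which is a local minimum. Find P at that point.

∂P/∂u = 6u - 4x + 7 = 0 and ∂P/∂x = -4u + 4x + 2 = 0, so (u, x) = (-9/2, -5).
The Hessian has P_{uu} = 6, P_{xx} = 4, P_{ux} = -4, giving D = 8 > 0 with P_{uu} > 0, so the point is a local minimum.
P(-9/2, -5) = -119/4.

-119/4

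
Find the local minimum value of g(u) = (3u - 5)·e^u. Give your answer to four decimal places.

-5.8432

By the product rule, g'(u) = (3u - 2)·e^u. Since e^u > 0, the only critical point is u = 2/3.
g''(2/3) has the same sign as 3 > 0, so this is a local minimum.
g(2/3) = (-3)·e^(2/3) ≈ -5.8432.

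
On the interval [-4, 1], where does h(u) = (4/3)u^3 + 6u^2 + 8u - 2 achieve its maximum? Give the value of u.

h'(u) = 4u^2 + 12u + 8, which vanishes at u = -2 and u = -1.
Compare values at every candidate in [-4, 1]: h(-4) = -70/3, h(-2) = -14/3, h(-1) = -16/3, h(1) = 40/3.
The maximum over the interval is 40/3, attained at u = 1.

1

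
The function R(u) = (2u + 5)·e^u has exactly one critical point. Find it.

-7/2

Differentiating with the product rule gives R'(u) = (2u + 7)·e^u. Since e^u > 0, the only critical point is u = -7/2.
R''(-7/2) has the same sign as 2 > 0, so this is a local minimum.
R(-7/2) = (-2)·e^(-7/2) ≈ -0.0604.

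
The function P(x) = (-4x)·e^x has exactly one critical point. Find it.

-1

By the product rule, P'(x) = (-4x - 4)·e^x. Since e^x > 0, the only critical point is x = -1.
P''(-1) has the same sign as -4 < 0, so this is a local maximum.
P(-1) = (4)·e^(-1) ≈ 1.4715.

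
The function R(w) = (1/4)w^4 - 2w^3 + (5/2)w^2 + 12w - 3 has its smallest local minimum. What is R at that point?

-41/4

R'(w) = w^3 - 6w^2 + 5w + 12. Setting R'(w) = 0 gives w ∈ {-1, 3, 4}.
R''(w) = 3w^2 - 12w + 5. R''(-1) = 20 > 0 ⇒ local minimum; R''(3) = -4 < 0 ⇒ local maximum; R''(4) = 5 > 0 ⇒ local minimum.
Thus R has its smallest local minimum at w = -1, with value -41/4.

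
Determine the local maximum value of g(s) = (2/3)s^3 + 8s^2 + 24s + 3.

g'(s) = 2s^2 + 16s + 24 = 0 at s = -6, -2.
Second-derivative test with g''(s) = 4s + 16: g''(-6) = -8 < 0 ⇒ local maximum; g''(-2) = 8 > 0 ⇒ local minimum.
So the local maximum value is g(-6) = 3.

3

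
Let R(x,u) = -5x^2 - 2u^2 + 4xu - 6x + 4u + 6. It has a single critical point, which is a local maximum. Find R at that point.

∂R/∂x = -10x + 4u - 6 = 0 and ∂R/∂u = 4x - 4u + 4 = 0, so (x, u) = (-1/3, 2/3).
The Hessian has R_{xx} = -10, R_{uu} = -4, R_{xu} = 4, giving D = 24 > 0 with R_{xx} < 0, so the point is a local maximum.
R(-1/3, 2/3) = 25/3.

25/3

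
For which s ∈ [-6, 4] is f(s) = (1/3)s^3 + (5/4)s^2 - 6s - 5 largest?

f'(s) = s^2 + (5/2)s - 6, which vanishes at s = -4 and s = 3/2.
Compare values at every candidate in [-6, 4]: f(-6) = 4,  f(-4) = 53/3,  f(3/2) = -161/16,  f(4) = 37/3.
So the maximum is f(-4) = 53/3.

-4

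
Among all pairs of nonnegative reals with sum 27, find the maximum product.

With x + y = 27, the product is P(x) = x(27 − x).
P'(x) = 27 − 2x = 0 gives x = 27/2; P'' = −2 < 0, so this is the maximum.
P = 27/2·27/2 = 729/4.

729/4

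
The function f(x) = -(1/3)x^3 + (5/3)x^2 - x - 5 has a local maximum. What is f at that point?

-2

f'(x) = -x^2 + (10/3)x - 1. Setting f'(x) = 0 gives x ∈ {1/3, 3}.
f''(x) = -2x + 10/3. f''(1/3) = 8/3 > 0 ⇒ local minimum; f''(3) = -8/3 < 0 ⇒ local maximum.
Thus f has its local maximum at x = 3, with value -2.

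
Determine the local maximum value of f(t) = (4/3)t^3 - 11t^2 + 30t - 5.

f'(t) = 4t^2 - 22t + 30. Setting f'(t) = 0 gives t ∈ {5/2, 3}.
Second-derivative test with f''(t) = 8t - 22: f''(5/2) = -2 < 0 ⇒ local maximum; f''(3) = 2 > 0 ⇒ local minimum.
Thus f has its local maximum at t = 5/2, with value 265/12.

265/12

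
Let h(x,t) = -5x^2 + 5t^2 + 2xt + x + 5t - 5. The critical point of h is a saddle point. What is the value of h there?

∂h/∂x = -10x + 2t + 1 = 0 and ∂h/∂t = 2x + 10t + 5 = 0, so (x, t) = (0, -1/2).
The Hessian has h_{xx} = -10, h_{tt} = 10, h_{xt} = 2, giving D = -104 < 0, so the point is a saddle point.
h(0, -1/2) = -25/4.

-25/4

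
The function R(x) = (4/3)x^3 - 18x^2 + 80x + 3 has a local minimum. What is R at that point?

359/3

R'(x) = 4x^2 - 36x + 80 = 0 at x = 4, 5.
Since R''(x) = 8x - 36, we get R''(4) = -4 < 0 ⇒ local maximum; R''(5) = 4 > 0 ⇒ local minimum.
So the local minimum value is R(5) = 359/3.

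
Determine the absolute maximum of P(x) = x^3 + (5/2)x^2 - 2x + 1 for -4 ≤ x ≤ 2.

15

The derivative is 3x^2 + 5x - 2, which vanishes at x = -2 and x = 1/3.
Compare values at every candidate in [-4, 2]: P(-4) = -15, P(-2) = 7, P(1/3) = 35/54, P(2) = 15.
Hence the absolute maximum is 15 at x = 2.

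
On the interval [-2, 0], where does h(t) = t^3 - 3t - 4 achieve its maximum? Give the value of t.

The derivative is 3t^2 - 3, whose only zero in [-2, 0] is t = -1.
Evaluating at the critical points and endpoints: h(-2) = -6,  h(-1) = -2,  h(0) = -4.
So the maximum is h(-1) = -2.

-1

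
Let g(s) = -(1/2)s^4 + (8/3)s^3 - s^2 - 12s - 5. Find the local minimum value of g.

Critical points: g'(s) = -2s^3 + 8s^2 - 2s - 12 vanishes at s = -1, 2, 3.
Since g''(s) = -6s^2 + 16s - 2, we get g''(-1) = -24 < 0 ⇒ local maximum; g''(2) = 6 > 0 ⇒ local minimum; g''(3) = -8 < 0 ⇒ local maximum.
The local minimum is g(2) = -59/3.

-59/3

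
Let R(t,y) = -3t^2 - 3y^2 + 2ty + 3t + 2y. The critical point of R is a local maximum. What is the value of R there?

51/32

∂R/∂t = -6t + 2y + 3 = 0 and ∂R/∂y = 2t - 6y + 2 = 0, so (t, y) = (11/16, 9/16).
The Hessian has R_{tt} = -6, R_{yy} = -6, R_{ty} = 2, giving D = 32 > 0 with R_{tt} < 0, so the point is a local maximum.
R(11/16, 9/16) = 51/32.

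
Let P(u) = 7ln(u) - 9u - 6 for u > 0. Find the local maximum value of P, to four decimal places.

-14.7592

P'(u) = 7/u − 9 = 0 gives u = 7/9.
P''(u) = -7/u², which is negative for u > 0, so this is a local maximum.
P(7/9) = 7·ln(7/9) - 7 - 6 ≈ -14.7592.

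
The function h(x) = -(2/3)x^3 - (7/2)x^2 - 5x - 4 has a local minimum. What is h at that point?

Critical points: h'(x) = -2x^2 - 7x - 5 vanishes at x = -5/2, -1.
Since h''(x) = -4x - 7, we get h''(-5/2) = 3 > 0 ⇒ local minimum; h''(-1) = -3 < 0 ⇒ local maximum.
The local minimum is h(-5/2) = -71/24.

-71/24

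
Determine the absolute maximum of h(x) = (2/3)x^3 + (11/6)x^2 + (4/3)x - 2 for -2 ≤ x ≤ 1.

The derivative is 2x^2 + (11/3)x + 4/3, which vanishes at x = -4/3 and x = -1/2.
Candidates: h(-2) = -8/3, h(-4/3) = -170/81, h(-1/2) = -55/24, h(1) = 11/6.
Hence the absolute maximum is 11/6 at x = 1.

11/6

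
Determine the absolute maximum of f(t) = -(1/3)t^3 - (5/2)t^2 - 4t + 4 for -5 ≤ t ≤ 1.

35/6

Differentiating, f'(t) = -t^2 - 5t - 4; which vanishes at t = -4 and t = -1.
Compare values at every candidate in [-5, 1]: f(-5) = 19/6; f(-4) = 4/3; f(-1) = 35/6; f(1) = -17/6.
So the maximum is f(-1) = 35/6.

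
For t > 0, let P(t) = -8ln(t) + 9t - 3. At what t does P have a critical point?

8/9

P'(t) = -8/t + 9 = 0 gives t = 8/9.
P''(t) = 8/t², which is positive for t > 0, so this is a local minimum.
P(8/9) = -8·ln(8/9) + 8 - 3 ≈ 5.9423.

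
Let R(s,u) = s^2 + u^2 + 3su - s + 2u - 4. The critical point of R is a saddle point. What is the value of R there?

-9/5

∂R/∂s = 2s + 3u - 1 = 0 and ∂R/∂u = 3s + 2u + 2 = 0, so (s, u) = (-8/5, 7/5).
The Hessian has R_{ss} = 2, R_{uu} = 2, R_{su} = 3, giving D = -5 < 0, so the point is a saddle point.
R(-8/5, 7/5) = -9/5.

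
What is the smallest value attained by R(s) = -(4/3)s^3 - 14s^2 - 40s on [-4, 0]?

0

The derivative is -4s^2 - 28s - 40, whose only zero in [-4, 0] is s = -2.
Evaluating at the critical points and endpoints: R(-4) = 64/3,  R(-2) = 104/3,  R(0) = 0.
Hence the absolute minimum is 0 at s = 0.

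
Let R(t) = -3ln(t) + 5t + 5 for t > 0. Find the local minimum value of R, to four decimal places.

R'(t) = -3/t + 5 = 0 gives t = 3/5.
R''(t) = 3/t², which is positive for t > 0, so this is a local minimum.
R(3/5) = -3·ln(3/5) + 3 + 5 ≈ 9.5325.

9.5325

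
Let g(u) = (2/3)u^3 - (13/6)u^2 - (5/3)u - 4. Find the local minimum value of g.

Critical points: g'(u) = 2u^2 - (13/3)u - 5/3 vanishes at u = -1/3, 5/2.
g''(u) = 4u - 13/3. g''(-1/3) = -17/3 < 0 ⇒ local maximum; g''(5/2) = 17/3 > 0 ⇒ local minimum.
So the local minimum value is g(5/2) = -271/24.

-271/24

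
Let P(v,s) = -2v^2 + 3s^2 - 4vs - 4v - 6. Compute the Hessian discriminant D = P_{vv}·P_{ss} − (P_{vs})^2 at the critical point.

-40

∂P/∂v = -4v - 4s - 4 = 0 and ∂P/∂s = -4v + 6s = 0, so (v, s) = (-3/5, -2/5).
The Hessian has P_{vv} = -4, P_{ss} = 6, P_{vs} = -4, giving D = -40 < 0, so the point is a saddle point.
D = (-4)·(6) − (-4)^2 = -40.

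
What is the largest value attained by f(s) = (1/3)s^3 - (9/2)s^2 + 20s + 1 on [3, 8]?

The derivative is s^2 - 9s + 20, which vanishes at s = 4 and s = 5.
Evaluating at the critical points and endpoints: f(3) = 59/2, f(4) = 91/3, f(5) = 181/6, f(8) = 131/3.
The maximum over the interval is 131/3, attained at s = 8.

131/3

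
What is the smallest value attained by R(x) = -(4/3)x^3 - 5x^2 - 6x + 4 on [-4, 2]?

-116/3

R'(x) = -4x^2 - 10x - 6, which vanishes at x = -3/2 and x = -1.
Evaluating at the critical points and endpoints: R(-4) = 100/3, R(-3/2) = 25/4, R(-1) = 19/3, R(2) = -116/3.
The minimum over the interval is -116/3, attained at x = 2.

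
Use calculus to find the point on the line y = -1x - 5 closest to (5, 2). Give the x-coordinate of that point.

-1

Minimize D(x)^2 = (x - 5)^2 + (-x - 7)^2.
d/dx[D^2] = 2(x - 5) + 2·(-1)·(-x - 7) = 0 ⇒ x = -1.
Then y = -4 and the distance is √(72) ≈ 8.4853.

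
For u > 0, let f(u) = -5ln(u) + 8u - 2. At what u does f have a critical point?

5/8

f'(u) = -5/u + 8 = 0 gives u = 5/8.
f''(u) = 5/u², which is positive for u > 0, so this is a local minimum.
f(5/8) = -5·ln(5/8) + 5 - 2 ≈ 5.3500.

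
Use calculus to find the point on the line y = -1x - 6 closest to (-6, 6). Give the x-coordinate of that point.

Minimize D(x)^2 = (x + 6)^2 + (-x - 12)^2.
d/dx[D^2] = 2(x + 6) + 2·(-1)·(-x - 12) = 0 ⇒ x = -9.
Then y = 3 and the distance is √(18) ≈ 4.2426.

-9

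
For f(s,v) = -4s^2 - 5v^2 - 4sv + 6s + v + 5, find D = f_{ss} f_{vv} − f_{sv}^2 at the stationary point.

∂f/∂s = -8s - 4v + 6 = 0 and ∂f/∂v = -4s - 10v + 1 = 0, so (s, v) = (7/8, -1/4).
The Hessian has f_{ss} = -8, f_{vv} = -10, f_{sv} = -4, giving D = 64 > 0 with f_{ss} < 0, so the point is a local maximum.
D = (-8)·(-10) − (-4)^2 = 64.

64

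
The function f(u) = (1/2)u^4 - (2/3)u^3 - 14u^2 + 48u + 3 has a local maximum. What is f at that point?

Critical points: f'(u) = 2u^3 - 2u^2 - 28u + 48 vanishes at u = -4, 2, 3.
Since f''(u) = 6u^2 - 4u - 28, we get f''(-4) = 84 > 0 ⇒ local minimum; f''(2) = -12 < 0 ⇒ local maximum; f''(3) = 14 > 0 ⇒ local minimum.
Thus f has its local maximum at u = 2, with value 137/3.

137/3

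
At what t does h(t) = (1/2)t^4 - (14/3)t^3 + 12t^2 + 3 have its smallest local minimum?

0

h'(t) = 2t^3 - 14t^2 + 24t = 0 at t = 0, 3, 4.
Second-derivative test with h''(t) = 6t^2 - 28t + 24: h''(0) = 24 > 0 ⇒ local minimum; h''(3) = -6 < 0 ⇒ local maximum; h''(4) = 8 > 0 ⇒ local minimum.
The smallest local minimum is h(0) = 3.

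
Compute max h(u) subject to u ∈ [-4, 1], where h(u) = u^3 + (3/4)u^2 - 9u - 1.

h'(u) = 3u^2 + (3/2)u - 9, whose only zero in [-4, 1] is u = -2.
Compare values at every candidate in [-4, 1]: h(-4) = -17, h(-2) = 12, h(1) = -33/4.
So the maximum is h(-2) = 12.

12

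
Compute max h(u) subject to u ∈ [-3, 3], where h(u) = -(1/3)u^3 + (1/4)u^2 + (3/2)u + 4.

43/4

h'(u) = -u^2 + (1/2)u + 3/2, which vanishes at u = -1 and u = 3/2.
Evaluating at the critical points and endpoints: h(-3) = 43/4; h(-1) = 37/12; h(3/2) = 91/16; h(3) = 7/4.
Hence the absolute maximum is 43/4 at u = -3.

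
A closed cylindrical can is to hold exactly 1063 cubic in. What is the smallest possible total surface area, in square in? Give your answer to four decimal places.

With radius r and height h, πr²h = 1063 so h = 1063/(πr²), and S(r) = 2πr² + 2πrh = 2πr² + 2·1063/r.
S'(r) = 4πr − 2·1063/r² = 0 ⇒ r³ = 1063/(2π), so r ≈ 5.5308 and h = 2r ≈ 11.0615.
S''(r) = 4π + 4·1063/r³ > 0, so this is the minimum; S ≈ 576.5939.

576.5939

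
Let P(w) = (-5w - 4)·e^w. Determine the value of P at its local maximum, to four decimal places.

0.8265

P'(w) = (-5)·e^w + (-5w - 4)·1·e^w = (-5w - 9)·e^w. Since e^w > 0, the only critical point is w = -9/5.
P''(-9/5) has the same sign as -5 < 0, so this is a local maximum.
P(-9/5) = (5)·e^(-9/5) ≈ 0.8265.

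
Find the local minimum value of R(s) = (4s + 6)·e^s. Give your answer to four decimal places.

Differentiating with the product rule gives R'(s) = (4s + 10)·e^s. Since e^s > 0, the only critical point is s = -5/2.
R''(-5/2) has the same sign as 4 > 0, so this is a local minimum.
R(-5/2) = (-4)·e^(-5/2) ≈ -0.3283.

-0.3283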